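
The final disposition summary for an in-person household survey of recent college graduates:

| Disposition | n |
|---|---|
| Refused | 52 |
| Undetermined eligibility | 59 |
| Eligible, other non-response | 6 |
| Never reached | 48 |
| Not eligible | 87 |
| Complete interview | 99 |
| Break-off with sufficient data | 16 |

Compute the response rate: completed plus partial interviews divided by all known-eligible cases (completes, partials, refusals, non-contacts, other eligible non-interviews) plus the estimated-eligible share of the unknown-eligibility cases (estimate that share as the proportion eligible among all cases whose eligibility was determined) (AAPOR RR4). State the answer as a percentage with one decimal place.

Numerator = 99 + 16 = 115
Known eligible = 99 + 16 + 52 + 48 + 6 = 221
e = 221 / (221 + 87) = 221 / 308 = 0.7175
Estimated eligible among unknowns = 0.7175 × 59 = 42.33
Base = 221 + 42.33 = 263.33
RR4 = 115 / 263.33 = 0.4367

43.7%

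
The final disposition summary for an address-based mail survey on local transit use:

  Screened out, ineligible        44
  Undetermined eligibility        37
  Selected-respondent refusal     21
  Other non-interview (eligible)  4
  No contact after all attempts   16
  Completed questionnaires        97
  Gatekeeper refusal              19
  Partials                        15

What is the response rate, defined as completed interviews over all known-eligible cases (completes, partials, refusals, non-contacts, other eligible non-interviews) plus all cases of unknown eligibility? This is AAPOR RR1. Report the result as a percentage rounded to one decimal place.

46.4%

Refused = 19 + 21 = 40
Num → 97
Denominator → 97 + 15 + 40 + 16 + 4 + 37 = 209
RR1 = 97 / 209 = 0.4641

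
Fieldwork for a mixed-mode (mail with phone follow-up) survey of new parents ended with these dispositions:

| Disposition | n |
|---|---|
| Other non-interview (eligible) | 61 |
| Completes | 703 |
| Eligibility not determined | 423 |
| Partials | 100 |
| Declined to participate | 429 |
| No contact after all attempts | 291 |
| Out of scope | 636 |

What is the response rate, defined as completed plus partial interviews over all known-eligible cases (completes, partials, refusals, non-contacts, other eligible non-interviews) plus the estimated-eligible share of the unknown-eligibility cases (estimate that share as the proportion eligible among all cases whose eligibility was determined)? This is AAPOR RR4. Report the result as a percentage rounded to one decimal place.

42.6%

Top = 703 + 100 = 803
Determined eligible = 703 + 100 + 429 + 291 + 61 = 1584
e = 1584 / (1584 + 636) = 1584 / 2220 = 0.7135
Estimated eligible among unknowns = 0.7135 × 423 = 301.81
Base = 1584 + 301.81 = 1885.81
RR4 = 803 / 1885.81 = 0.4258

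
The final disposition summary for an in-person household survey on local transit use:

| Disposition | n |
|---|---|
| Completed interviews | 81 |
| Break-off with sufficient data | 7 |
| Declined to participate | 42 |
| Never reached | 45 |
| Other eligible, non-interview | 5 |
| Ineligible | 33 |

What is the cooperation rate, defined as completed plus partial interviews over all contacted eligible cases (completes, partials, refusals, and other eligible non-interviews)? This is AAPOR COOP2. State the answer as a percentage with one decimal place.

65.2%

Top → 81 + 7 = 88
Denominator → 81 + 7 + 42 + 5 = 135
COOP2 = 88 / 135 = 0.6519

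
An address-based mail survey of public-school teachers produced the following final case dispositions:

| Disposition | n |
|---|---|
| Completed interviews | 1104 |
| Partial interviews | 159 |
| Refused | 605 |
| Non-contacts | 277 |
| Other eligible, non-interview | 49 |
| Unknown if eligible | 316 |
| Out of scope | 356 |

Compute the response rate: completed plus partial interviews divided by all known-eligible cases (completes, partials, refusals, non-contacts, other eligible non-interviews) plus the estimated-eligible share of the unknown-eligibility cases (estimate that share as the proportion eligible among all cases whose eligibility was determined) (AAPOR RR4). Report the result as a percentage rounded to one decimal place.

51.2%

Num: 1104 + 159 = 1263
Eligible (known): 1104 + 159 + 605 + 277 + 49 = 2194
e = 2194 / (2194 + 356) = 2194 / 2550 = 0.8604
Estimated eligible among unknowns: 0.8604 × 316 = 271.89
Denom: 2194 + 271.89 = 2465.89
RR4 = 1263 / 2465.89 = 0.5122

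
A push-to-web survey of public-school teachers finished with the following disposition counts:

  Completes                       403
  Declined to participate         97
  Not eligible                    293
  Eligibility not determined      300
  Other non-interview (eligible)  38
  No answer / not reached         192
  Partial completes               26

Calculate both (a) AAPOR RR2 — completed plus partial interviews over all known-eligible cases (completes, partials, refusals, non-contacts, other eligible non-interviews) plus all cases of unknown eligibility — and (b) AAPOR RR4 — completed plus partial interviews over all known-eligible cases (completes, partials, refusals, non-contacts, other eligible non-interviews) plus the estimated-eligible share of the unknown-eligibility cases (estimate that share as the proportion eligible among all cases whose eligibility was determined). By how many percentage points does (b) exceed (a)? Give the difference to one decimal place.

3.5

Num = 403 + 26 = 429
Denom = 403 + 26 + 97 + 192 + 38 + 300 = 1056
RR2 = 429 / 1056 = 0.4062
Eligible (known) = 403 + 26 + 97 + 192 + 38 = 756
e = 756 / (756 + 293) = 756 / 1049 = 0.7207
Eligible share of unknowns = 0.7207 × 300 = 216.21
Denom = 756 + 216.21 = 972.21
RR4 = 429 / 972.21 = 0.4413
Difference = 44.13 − 40.62 = 3.51 percentage points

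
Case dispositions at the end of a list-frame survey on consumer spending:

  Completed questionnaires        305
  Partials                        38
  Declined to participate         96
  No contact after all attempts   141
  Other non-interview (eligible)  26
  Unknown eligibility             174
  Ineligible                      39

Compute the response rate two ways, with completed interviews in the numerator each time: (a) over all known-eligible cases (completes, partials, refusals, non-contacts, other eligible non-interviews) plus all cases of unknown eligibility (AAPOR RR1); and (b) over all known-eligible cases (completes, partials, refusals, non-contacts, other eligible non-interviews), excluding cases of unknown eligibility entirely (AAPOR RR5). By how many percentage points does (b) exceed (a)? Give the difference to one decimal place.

Top → 305
Denom → 305 + 38 + 96 + 141 + 26 + 174 = 780
RR1 = 305 / 780 = 0.3910
Denom → 305 + 38 + 96 + 141 + 26 = 606
RR5 = 305 / 606 = 0.5033
Difference = 50.33 − 39.10 = 11.23 percentage points

11.2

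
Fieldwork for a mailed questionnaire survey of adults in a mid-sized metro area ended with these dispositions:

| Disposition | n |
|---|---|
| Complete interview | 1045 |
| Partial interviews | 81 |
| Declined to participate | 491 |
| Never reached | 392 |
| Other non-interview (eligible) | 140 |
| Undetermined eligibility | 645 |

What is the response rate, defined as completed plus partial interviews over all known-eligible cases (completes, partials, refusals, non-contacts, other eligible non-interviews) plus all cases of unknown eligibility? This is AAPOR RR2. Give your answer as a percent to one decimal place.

40.3%

Top: 1045 + 81 = 1126
Denominator: 1045 + 81 + 491 + 392 + 140 + 645 = 2794
RR2 = 1126 / 2794 = 0.4030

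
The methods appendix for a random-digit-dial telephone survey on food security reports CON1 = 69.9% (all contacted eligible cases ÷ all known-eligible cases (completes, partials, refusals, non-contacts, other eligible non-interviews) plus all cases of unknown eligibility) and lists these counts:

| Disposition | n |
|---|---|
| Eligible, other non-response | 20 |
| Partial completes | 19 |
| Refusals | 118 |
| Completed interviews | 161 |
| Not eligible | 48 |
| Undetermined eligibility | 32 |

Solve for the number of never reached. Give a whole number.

Top = 161 + 19 + 118 + 20 = 318
CON1 = 318 / D = 0.699
D = 318 / 0.699 = 454.9
Other denominator terms total 350
never reached = 454.9 − 350 ≈ 105

105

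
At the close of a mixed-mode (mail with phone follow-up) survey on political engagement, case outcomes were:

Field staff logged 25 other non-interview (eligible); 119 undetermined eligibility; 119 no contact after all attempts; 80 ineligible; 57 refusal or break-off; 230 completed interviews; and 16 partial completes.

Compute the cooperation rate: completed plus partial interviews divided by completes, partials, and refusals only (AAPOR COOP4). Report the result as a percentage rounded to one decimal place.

81.2%

Top: 230 + 16 = 246
Denom: 230 + 16 + 57 = 303
COOP4 = 246 / 303 = 0.8119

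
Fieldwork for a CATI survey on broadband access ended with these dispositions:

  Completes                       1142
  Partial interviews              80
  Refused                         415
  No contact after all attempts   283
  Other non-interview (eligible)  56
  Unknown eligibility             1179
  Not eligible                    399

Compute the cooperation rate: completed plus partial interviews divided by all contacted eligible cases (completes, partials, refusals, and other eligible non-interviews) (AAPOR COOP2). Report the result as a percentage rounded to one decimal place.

Numerator = 1142 + 80 = 1222
Denominator = 1142 + 80 + 415 + 56 = 1693
COOP2 = 1222 / 1693 = 0.7218

72.2%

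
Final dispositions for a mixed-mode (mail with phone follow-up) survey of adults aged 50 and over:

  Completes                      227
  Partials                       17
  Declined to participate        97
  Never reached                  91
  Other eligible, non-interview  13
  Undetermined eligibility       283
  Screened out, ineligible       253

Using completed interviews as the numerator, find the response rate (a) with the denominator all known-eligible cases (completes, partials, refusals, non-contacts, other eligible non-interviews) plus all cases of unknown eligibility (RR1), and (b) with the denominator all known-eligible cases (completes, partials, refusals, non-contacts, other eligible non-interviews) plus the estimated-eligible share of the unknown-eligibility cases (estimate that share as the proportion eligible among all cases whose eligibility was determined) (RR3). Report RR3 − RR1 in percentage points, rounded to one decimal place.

5.1

Num: 227
Denominator: 227 + 17 + 97 + 91 + 13 + 283 = 728
RR1 = 227 / 728 = 0.3118
Determined eligible: 227 + 17 + 97 + 91 + 13 = 445
e = 445 / (445 + 253) = 445 / 698 = 0.6375
e × U: 0.6375 × 283 = 180.41
Denominator: 445 + 180.41 = 625.41
RR3 = 227 / 625.41 = 0.3630
Difference = 36.30 − 31.18 = 5.12 percentage points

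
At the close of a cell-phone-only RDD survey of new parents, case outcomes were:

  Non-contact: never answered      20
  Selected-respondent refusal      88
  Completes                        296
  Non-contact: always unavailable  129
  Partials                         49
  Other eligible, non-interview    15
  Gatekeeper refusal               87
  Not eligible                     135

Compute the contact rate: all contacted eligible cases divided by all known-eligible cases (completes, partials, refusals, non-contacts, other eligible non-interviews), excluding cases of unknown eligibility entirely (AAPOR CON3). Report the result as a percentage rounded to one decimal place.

Refused = 87 + 88 = 175
Never reached = 20 + 129 = 149
Top: 296 + 49 + 175 + 15 = 535
Base: 296 + 49 + 175 + 149 + 15 = 684
CON3 = 535 / 684 = 0.7822

78.2%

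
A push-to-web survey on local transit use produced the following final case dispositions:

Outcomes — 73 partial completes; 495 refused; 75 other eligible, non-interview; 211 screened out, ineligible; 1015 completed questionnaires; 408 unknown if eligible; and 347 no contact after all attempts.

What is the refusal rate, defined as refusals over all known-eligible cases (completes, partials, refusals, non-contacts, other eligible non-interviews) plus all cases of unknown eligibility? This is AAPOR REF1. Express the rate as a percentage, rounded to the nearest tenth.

Num: 495
Base: 1015 + 73 + 495 + 347 + 75 + 408 = 2413
REF1 = 495 / 2413 = 0.2051

20.5%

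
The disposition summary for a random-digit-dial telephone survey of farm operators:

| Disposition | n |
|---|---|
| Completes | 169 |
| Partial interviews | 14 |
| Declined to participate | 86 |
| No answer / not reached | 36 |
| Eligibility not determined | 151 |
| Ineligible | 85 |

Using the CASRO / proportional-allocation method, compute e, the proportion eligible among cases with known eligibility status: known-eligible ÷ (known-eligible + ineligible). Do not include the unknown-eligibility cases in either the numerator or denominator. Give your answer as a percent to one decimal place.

Known eligible = 169 + 14 + 86 + 36 = 305
e = 305 / (305 + 85) = 305 / 390 = 0.7821

78.2%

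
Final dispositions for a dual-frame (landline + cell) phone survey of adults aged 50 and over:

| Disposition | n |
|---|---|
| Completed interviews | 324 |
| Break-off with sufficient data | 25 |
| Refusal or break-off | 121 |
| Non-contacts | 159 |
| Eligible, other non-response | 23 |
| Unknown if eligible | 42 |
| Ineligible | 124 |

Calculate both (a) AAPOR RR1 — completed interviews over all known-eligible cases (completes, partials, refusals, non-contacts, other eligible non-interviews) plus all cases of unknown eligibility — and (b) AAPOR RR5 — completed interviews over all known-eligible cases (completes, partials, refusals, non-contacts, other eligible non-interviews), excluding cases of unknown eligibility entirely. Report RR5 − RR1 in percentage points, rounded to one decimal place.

Numerator: 324
Denominator: 324 + 25 + 121 + 159 + 23 + 42 = 694
RR1 = 324 / 694 = 0.4669
Denominator: 324 + 25 + 121 + 159 + 23 = 652
RR5 = 324 / 652 = 0.4969
Difference = 49.69 − 46.69 = 3.00 percentage points

3.0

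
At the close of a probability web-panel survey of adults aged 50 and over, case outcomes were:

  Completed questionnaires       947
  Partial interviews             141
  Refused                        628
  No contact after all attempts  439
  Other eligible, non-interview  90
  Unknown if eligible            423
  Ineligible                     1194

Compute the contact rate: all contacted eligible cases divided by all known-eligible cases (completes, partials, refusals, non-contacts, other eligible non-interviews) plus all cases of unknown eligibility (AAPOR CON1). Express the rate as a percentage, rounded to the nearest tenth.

67.7%

Num: 947 + 141 + 628 + 90 = 1806
Denom: 947 + 141 + 628 + 439 + 90 + 423 = 2668
CON1 = 1806 / 2668 = 0.6769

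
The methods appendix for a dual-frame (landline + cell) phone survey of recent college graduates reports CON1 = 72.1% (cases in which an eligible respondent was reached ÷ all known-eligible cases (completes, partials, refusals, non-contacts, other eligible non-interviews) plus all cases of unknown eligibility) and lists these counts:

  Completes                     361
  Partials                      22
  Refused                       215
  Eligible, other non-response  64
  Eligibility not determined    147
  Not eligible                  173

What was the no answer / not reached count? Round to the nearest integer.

Top: 361 + 22 + 215 + 64 = 662
CON1 = 662 / D = 0.721
D = 662 / 0.721 = 918.2
Rest of base = 809
no answer / not reached = 918.2 − 809 ≈ 109

109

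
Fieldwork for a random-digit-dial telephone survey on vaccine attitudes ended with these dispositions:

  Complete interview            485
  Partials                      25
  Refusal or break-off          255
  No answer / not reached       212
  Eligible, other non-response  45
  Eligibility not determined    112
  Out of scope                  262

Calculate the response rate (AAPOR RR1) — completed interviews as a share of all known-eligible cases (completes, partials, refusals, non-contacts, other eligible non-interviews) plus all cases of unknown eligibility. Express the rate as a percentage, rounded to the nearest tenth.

Top = 485
Denom = 485 + 25 + 255 + 212 + 45 + 112 = 1134
RR1 = 485 / 1134 = 0.4277

42.8%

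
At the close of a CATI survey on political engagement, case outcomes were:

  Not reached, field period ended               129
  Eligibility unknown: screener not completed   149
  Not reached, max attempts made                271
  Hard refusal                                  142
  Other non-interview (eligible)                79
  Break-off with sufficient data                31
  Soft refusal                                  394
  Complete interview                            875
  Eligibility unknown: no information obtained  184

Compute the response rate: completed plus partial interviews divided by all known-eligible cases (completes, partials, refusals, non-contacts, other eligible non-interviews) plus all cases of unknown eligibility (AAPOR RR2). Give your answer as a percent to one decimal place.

Declined to participate = 142 + 394 = 536
No contact after all attempts = 129 + 271 = 400
Unknown if eligible = 149 + 184 = 333
Num = 875 + 31 = 906
Denom = 875 + 31 + 536 + 400 + 79 + 333 = 2254
RR2 = 906 / 2254 = 0.4020

40.2%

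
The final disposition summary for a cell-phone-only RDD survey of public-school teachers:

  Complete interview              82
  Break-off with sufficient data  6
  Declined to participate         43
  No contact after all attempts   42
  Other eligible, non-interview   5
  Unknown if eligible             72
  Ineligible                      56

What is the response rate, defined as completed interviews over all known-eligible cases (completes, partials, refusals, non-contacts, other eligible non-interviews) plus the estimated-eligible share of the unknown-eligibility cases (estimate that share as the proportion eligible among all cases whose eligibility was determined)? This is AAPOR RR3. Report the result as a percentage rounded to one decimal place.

Top: 82
Known eligible: 82 + 6 + 43 + 42 + 5 = 178
e = 178 / (178 + 56) = 178 / 234 = 0.7607
e × U: 0.7607 × 72 = 54.77
Denom: 178 + 54.77 = 232.77
RR3 = 82 / 232.77 = 0.3523

35.2%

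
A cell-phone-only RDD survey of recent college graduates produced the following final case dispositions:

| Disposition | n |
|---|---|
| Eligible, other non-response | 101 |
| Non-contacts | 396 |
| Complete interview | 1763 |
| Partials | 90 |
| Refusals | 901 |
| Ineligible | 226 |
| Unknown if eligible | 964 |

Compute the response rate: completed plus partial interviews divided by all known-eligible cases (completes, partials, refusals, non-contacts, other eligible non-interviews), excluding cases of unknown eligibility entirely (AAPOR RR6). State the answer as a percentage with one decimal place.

Numerator → 1763 + 90 = 1853
Denominator → 1763 + 90 + 901 + 396 + 101 = 3251
RR6 = 1853 / 3251 = 0.5700

57.0%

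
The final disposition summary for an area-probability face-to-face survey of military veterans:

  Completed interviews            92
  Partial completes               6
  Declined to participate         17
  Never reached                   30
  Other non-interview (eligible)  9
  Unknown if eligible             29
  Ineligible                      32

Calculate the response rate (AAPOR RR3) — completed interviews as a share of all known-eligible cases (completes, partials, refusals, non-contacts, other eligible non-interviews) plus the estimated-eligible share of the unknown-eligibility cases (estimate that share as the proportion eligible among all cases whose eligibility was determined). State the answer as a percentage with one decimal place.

Top: 92
Known eligible: 92 + 6 + 17 + 30 + 9 = 154
e = 154 / (154 + 32) = 154 / 186 = 0.8280
e × U: 0.8280 × 29 = 24.01
Denom: 154 + 24.01 = 178.01
RR3 = 92 / 178.01 = 0.5168

51.7%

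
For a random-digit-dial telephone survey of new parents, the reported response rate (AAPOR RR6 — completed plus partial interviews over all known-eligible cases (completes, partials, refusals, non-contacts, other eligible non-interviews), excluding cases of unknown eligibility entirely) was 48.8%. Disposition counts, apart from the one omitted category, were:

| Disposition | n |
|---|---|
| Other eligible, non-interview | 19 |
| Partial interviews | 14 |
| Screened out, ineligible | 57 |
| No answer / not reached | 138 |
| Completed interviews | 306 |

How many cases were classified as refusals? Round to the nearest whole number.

179

Num: 306 + 14 = 320
RR6 = 320 / D = 0.488
D = 320 / 0.488 = 655.7
Remaining denominator categories sum to 477
refusals = 655.7 − 477 ≈ 179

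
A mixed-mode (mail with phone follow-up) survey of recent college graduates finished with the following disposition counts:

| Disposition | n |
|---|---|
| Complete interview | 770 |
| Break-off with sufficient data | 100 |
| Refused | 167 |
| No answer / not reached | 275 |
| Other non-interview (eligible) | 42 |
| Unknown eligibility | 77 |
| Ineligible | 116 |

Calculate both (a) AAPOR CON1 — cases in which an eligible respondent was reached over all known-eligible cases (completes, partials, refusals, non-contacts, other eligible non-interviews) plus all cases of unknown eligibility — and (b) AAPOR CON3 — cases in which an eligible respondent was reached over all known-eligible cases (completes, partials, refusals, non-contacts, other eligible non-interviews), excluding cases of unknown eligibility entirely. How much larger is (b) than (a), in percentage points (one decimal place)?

Num = 770 + 100 + 167 + 42 = 1079
Base = 770 + 100 + 167 + 275 + 42 + 77 = 1431
CON1 = 1079 / 1431 = 0.7540
Base = 770 + 100 + 167 + 275 + 42 = 1354
CON3 = 1079 / 1354 = 0.7969
Difference = 79.69 − 75.40 = 4.29 percentage points

4.3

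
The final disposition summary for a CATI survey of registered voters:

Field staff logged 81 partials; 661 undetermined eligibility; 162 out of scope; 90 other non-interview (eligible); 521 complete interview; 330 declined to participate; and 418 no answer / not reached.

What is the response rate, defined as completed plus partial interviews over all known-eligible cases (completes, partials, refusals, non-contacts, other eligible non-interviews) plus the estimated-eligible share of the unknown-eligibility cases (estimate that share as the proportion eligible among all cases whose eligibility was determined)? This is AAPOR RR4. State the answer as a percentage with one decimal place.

29.6%

Numerator: 521 + 81 = 602
Known eligible: 521 + 81 + 330 + 418 + 90 = 1440
e = 1440 / (1440 + 162) = 1440 / 1602 = 0.8989
Estimated eligible among unknowns: 0.8989 × 661 = 594.17
Denominator: 1440 + 594.17 = 2034.17
RR4 = 602 / 2034.17 = 0.2959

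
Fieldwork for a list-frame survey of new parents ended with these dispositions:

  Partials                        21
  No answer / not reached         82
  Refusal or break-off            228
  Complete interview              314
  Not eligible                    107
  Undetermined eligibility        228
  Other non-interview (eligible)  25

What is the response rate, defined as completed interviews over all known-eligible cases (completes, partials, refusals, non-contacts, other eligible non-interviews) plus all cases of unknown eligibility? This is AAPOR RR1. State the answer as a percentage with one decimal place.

35.0%

Num = 314
Denominator = 314 + 21 + 228 + 82 + 25 + 228 = 898
RR1 = 314 / 898 = 0.3497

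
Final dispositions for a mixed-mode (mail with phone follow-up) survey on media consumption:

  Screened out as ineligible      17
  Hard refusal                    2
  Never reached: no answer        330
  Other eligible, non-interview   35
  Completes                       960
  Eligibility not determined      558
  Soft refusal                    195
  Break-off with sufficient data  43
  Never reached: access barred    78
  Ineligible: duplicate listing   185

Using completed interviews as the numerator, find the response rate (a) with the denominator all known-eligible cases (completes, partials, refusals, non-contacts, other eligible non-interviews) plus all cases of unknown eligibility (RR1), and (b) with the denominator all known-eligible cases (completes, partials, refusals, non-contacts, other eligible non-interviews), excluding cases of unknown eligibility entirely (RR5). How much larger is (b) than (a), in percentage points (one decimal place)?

14.8

Declined to participate = 2 + 195 = 197
Non-contacts = 330 + 78 = 408
Not eligible = 17 + 185 = 202
Top → 960
Base → 960 + 43 + 197 + 408 + 35 + 558 = 2201
RR1 = 960 / 2201 = 0.4362
Base → 960 + 43 + 197 + 408 + 35 = 1643
RR5 = 960 / 1643 = 0.5843
Difference = 58.43 − 43.62 = 14.81 percentage points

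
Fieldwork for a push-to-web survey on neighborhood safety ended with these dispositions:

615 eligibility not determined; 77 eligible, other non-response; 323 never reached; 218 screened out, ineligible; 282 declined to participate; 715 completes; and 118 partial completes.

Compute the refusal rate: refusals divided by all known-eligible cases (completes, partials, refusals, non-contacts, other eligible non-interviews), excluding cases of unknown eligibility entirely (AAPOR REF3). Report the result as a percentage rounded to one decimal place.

Numerator: 282
Base: 715 + 118 + 282 + 323 + 77 = 1515
REF3 = 282 / 1515 = 0.1861

18.6%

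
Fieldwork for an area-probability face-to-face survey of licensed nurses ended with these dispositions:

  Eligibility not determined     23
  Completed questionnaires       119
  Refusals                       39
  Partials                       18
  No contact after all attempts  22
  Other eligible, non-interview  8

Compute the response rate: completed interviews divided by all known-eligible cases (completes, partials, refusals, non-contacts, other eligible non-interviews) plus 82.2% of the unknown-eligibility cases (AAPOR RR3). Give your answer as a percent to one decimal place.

Num: 119
Determined eligible: 119 + 18 + 39 + 22 + 8 = 206
e × U: 0.8220 × 23 = 18.91
Denominator: 206 + 18.91 = 224.91
RR3 = 119 / 224.91 = 0.5291

52.9%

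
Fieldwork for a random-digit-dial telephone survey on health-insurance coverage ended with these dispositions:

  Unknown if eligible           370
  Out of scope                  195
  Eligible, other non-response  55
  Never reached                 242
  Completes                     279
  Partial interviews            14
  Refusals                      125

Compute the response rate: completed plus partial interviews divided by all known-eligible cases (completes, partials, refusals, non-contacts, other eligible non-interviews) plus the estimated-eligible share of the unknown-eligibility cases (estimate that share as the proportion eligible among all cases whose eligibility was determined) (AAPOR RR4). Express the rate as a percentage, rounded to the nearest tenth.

29.1%

Numerator = 279 + 14 = 293
Eligible (known) = 279 + 14 + 125 + 242 + 55 = 715
e = 715 / (715 + 195) = 715 / 910 = 0.7857
e × U = 0.7857 × 370 = 290.71
Base = 715 + 290.71 = 1005.71
RR4 = 293 / 1005.71 = 0.2913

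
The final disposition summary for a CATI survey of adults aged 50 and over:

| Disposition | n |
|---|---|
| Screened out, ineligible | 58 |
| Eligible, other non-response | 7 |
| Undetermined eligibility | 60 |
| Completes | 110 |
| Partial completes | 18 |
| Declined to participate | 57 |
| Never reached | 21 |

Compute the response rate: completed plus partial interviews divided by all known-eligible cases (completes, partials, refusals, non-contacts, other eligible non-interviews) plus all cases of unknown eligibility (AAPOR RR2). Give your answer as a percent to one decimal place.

46.9%

Num → 110 + 18 = 128
Denom → 110 + 18 + 57 + 21 + 7 + 60 = 273
RR2 = 128 / 273 = 0.4689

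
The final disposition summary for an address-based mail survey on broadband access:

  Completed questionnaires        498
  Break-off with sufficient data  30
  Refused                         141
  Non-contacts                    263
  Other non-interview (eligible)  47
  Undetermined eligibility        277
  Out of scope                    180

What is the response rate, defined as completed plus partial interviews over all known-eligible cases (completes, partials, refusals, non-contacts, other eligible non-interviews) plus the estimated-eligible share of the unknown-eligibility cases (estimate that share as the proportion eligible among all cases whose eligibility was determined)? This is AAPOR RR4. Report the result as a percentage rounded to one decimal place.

43.5%

Numerator → 498 + 30 = 528
Known eligible → 498 + 30 + 141 + 263 + 47 = 979
e = 979 / (979 + 180) = 979 / 1159 = 0.8447
e × U → 0.8447 × 277 = 233.98
Denominator → 979 + 233.98 = 1212.98
RR4 = 528 / 1212.98 = 0.4353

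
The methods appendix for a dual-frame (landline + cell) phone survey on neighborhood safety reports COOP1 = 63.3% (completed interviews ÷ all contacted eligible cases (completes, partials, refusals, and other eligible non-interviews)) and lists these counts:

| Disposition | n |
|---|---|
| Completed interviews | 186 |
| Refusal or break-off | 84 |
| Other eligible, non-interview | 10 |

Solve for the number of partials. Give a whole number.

14

COOP1 = 186 / D = 0.633
D = 186 / 0.633 = 293.8
Rest of base = 280
partials = 293.8 − 280 ≈ 14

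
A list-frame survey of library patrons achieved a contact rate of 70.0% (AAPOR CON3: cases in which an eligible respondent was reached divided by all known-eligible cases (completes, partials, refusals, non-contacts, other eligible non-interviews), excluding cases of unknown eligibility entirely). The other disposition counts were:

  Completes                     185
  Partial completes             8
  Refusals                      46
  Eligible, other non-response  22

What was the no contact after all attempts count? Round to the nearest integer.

112

Top → 185 + 8 + 46 + 22 = 261
CON3 = 261 / D = 0.700
D = 261 / 0.700 = 372.9
Rest of base = 261
no contact after all attempts = 372.9 − 261 ≈ 112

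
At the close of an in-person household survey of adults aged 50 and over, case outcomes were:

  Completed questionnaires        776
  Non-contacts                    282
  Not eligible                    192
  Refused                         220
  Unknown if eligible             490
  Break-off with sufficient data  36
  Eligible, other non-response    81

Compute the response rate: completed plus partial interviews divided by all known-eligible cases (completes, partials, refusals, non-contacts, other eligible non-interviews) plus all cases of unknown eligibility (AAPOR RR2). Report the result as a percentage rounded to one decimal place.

43.1%

Top: 776 + 36 = 812
Denominator: 776 + 36 + 220 + 282 + 81 + 490 = 1885
RR2 = 812 / 1885 = 0.4308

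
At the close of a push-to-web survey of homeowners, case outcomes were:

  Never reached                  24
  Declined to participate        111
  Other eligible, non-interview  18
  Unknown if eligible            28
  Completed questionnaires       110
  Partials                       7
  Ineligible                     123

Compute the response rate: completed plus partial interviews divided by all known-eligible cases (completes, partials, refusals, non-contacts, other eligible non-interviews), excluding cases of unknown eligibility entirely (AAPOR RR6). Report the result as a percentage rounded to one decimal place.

Numerator = 110 + 7 = 117
Denom = 110 + 7 + 111 + 24 + 18 = 270
RR6 = 117 / 270 = 0.4333

43.3%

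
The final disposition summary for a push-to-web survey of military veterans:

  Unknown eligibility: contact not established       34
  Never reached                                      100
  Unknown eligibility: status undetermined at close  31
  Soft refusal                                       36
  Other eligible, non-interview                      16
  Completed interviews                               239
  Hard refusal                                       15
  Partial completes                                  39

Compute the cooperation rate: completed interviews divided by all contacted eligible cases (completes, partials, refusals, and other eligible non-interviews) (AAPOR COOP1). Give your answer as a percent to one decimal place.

69.3%

Refusal or break-off = 15 + 36 = 51
Unknown if eligible = 34 + 31 = 65
Top: 239
Denom: 239 + 39 + 51 + 16 = 345
COOP1 = 239 / 345 = 0.6928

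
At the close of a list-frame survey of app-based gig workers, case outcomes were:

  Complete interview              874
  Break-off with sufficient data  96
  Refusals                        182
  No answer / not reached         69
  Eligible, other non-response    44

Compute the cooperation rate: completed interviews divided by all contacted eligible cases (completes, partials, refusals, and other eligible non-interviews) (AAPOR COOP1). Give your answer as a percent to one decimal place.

Num = 874
Denom = 874 + 96 + 182 + 44 = 1196
COOP1 = 874 / 1196 = 0.7308

73.1%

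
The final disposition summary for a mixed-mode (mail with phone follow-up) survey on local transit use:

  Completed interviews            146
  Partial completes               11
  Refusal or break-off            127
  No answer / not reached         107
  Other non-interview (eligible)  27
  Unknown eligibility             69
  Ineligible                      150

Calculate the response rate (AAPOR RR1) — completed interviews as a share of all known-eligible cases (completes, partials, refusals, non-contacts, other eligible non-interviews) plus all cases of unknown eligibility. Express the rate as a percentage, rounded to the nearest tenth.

Numerator = 146
Denom = 146 + 11 + 127 + 107 + 27 + 69 = 487
RR1 = 146 / 487 = 0.2998

30.0%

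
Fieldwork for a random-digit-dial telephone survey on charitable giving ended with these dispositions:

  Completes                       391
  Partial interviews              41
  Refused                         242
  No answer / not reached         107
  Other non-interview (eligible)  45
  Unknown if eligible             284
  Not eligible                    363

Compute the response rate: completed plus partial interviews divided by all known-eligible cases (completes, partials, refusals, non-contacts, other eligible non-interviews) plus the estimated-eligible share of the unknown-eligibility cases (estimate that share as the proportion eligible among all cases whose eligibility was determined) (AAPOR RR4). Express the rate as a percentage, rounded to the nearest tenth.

Top: 391 + 41 = 432
Known eligible: 391 + 41 + 242 + 107 + 45 = 826
e = 826 / (826 + 363) = 826 / 1189 = 0.6947
Eligible share of unknowns: 0.6947 × 284 = 197.29
Denominator: 826 + 197.29 = 1023.29
RR4 = 432 / 1023.29 = 0.4222

42.2%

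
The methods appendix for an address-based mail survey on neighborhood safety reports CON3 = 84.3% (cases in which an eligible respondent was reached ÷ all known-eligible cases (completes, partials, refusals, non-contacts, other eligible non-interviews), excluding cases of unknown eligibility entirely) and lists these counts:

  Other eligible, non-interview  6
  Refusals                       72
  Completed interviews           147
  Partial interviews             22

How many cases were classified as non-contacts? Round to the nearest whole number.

46

Numerator: 147 + 22 + 72 + 6 = 247
CON3 = 247 / D = 0.843
D = 247 / 0.843 = 293.0
Rest of base = 247
non-contacts = 293.0 − 247 ≈ 46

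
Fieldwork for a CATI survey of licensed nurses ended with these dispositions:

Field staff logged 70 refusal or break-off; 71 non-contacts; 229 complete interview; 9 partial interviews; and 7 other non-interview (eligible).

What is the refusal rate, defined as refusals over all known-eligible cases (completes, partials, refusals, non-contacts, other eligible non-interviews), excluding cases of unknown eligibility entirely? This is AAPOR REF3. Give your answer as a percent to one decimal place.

18.1%

Top = 70
Denom = 229 + 9 + 70 + 71 + 7 = 386
REF3 = 70 / 386 = 0.1813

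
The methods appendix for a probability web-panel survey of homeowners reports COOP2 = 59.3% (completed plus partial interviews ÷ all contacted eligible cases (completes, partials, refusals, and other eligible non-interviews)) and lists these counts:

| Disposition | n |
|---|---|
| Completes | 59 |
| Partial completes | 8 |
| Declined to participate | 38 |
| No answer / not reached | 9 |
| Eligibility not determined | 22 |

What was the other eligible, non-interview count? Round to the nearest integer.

Top → 59 + 8 = 67
COOP2 = 67 / D = 0.593
D = 67 / 0.593 = 113.0
Remaining denominator categories sum to 105
other eligible, non-interview = 113.0 − 105 ≈ 8

8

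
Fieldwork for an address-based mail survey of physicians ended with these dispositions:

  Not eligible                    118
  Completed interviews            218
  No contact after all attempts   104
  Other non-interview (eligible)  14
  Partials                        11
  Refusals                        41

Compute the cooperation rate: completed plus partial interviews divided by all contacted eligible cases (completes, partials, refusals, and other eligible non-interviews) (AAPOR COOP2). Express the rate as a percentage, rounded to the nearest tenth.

80.6%

Top: 218 + 11 = 229
Base: 218 + 11 + 41 + 14 = 284
COOP2 = 229 / 284 = 0.8063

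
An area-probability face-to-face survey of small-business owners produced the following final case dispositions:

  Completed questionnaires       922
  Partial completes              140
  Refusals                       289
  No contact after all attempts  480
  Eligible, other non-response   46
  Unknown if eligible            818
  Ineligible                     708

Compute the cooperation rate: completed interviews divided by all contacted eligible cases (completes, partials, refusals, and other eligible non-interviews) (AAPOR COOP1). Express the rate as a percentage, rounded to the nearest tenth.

66.0%

Top = 922
Denominator = 922 + 140 + 289 + 46 = 1397
COOP1 = 922 / 1397 = 0.6600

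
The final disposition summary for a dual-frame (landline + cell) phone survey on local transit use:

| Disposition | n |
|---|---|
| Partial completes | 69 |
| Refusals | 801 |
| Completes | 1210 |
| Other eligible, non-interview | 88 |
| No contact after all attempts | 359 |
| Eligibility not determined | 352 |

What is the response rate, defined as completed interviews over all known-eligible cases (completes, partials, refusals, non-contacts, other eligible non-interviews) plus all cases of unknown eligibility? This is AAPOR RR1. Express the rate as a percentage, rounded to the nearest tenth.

Numerator = 1210
Denom = 1210 + 69 + 801 + 359 + 88 + 352 = 2879
RR1 = 1210 / 2879 = 0.4203

42.0%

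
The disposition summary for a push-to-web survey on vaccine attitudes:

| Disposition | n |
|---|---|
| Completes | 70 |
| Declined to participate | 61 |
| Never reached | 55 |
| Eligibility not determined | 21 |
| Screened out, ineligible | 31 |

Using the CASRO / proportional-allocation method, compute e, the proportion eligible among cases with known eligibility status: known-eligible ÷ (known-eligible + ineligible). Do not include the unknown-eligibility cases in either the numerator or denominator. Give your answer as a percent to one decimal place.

85.7%

Known eligible → 70 + 61 + 55 = 186
e = 186 / (186 + 31) = 186 / 217 = 0.8571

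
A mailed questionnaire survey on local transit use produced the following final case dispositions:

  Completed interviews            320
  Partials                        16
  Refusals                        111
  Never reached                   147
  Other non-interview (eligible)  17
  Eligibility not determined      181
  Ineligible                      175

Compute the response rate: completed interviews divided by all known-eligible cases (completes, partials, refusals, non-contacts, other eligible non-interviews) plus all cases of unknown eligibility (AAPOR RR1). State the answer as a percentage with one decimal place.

40.4%

Numerator: 320
Base: 320 + 16 + 111 + 147 + 17 + 181 = 792
RR1 = 320 / 792 = 0.4040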